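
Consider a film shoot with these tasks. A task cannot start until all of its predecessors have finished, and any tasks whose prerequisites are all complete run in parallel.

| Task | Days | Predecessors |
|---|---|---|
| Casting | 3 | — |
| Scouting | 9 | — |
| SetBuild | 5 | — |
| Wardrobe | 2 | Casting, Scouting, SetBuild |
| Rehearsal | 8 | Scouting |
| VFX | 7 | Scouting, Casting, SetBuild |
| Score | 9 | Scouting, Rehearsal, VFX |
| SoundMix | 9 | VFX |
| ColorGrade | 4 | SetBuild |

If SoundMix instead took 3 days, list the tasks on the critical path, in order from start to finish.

Scouting, Rehearsal, Score

The binding path is Scouting→Rehearsal→Score = 9+8+9 = 26; finish at 26 days.
The longest path through SoundMix is only 25 days, so SoundMix has float 1.
No other chain overtakes it, so the finish is 26 days.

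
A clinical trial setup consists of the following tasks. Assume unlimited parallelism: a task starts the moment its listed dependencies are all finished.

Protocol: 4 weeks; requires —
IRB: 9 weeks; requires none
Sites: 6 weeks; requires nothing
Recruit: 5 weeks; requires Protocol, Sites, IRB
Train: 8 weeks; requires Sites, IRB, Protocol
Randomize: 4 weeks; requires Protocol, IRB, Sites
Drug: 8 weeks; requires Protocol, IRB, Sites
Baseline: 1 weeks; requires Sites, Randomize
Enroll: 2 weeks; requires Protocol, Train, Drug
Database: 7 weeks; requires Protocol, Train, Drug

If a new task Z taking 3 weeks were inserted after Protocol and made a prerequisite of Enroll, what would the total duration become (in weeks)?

24

Originally the plan takes 24 weeks.
With Z inserted, Enroll now waits for max(Protocol, Train, Drug, Z).
New critical path: IRB→Train→Database = 9+8+7 = 24 ⇒ 24 weeks.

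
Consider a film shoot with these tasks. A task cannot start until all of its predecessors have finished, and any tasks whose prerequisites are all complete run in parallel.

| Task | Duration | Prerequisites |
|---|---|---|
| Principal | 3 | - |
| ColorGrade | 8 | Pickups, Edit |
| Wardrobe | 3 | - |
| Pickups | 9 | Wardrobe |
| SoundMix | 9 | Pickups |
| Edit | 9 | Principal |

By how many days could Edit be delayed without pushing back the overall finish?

Critical path: Wardrobe→Pickups→SoundMix = 3+9+9 = 21, so the finish is 21 days.
Longest path through Edit: 20 days (earliest finish 12, latest finish 13).
So Edit can slip 13 − 12 = 1 day.

1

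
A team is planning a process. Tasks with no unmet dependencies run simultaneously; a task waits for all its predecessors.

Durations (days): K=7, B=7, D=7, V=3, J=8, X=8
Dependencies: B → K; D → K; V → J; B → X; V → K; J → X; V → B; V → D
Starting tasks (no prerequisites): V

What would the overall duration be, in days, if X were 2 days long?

Critical path before the change: V→J→X = 3+8+8 = 19 giving 19 days.
X is on the critical path; changing it to 2 makes that path 13 days.
The binding chain switches to V→B→K = 3+7+7 = 17; finish 17 days.

17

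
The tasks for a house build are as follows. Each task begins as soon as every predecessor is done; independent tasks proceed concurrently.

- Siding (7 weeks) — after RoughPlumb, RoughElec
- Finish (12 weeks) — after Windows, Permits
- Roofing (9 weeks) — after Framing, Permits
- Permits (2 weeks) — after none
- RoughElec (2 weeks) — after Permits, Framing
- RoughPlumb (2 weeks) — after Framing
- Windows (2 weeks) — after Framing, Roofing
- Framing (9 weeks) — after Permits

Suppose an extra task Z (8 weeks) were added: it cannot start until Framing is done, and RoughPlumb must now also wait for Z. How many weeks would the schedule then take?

Originally the schedule takes 34 weeks.
With Z inserted, RoughPlumb now waits for max(Framing, Z).
New critical path: Permits→Framing→Roofing→Windows→Finish = 2+9+9+2+12 = 34 ⇒ 34 weeks.

34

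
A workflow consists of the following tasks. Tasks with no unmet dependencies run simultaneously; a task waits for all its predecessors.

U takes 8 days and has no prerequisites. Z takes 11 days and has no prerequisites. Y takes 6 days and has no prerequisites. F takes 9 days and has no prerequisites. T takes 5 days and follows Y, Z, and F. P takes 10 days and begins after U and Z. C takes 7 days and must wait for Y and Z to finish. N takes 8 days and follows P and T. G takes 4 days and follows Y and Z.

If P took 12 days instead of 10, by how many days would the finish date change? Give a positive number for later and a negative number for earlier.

Critical path before the change: Z→P→N = 11+10+8 = 29 giving 29 days.
Since P is critical, the +2 change carries straight to that chain (now 31 days).
The critical path is still Z→P→N; finish is now 31 days.
Change in finish: 31 − 29 = +2 days.

2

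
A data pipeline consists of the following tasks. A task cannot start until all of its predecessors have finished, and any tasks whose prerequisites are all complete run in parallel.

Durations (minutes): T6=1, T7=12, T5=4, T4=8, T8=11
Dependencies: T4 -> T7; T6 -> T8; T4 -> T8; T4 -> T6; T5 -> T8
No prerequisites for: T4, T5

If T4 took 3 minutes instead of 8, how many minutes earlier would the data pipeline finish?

5

The binding path is T4→T6→T8 = 8+1+11 = 20; finish at 20 minutes.
T4 lies on that path, so at 3 minutes the path becomes 15 minutes.
No other chain overtakes it, so the finish is 15 minutes.
Change in finish: 15 − 20 = -5 minutes.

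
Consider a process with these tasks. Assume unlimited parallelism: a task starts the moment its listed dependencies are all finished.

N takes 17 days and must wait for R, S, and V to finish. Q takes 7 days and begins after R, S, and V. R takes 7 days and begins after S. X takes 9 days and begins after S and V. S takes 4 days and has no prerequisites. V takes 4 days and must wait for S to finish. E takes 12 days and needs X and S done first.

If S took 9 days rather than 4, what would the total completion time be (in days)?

As given, the longest chain is S→V→X→E = 4+4+9+12 = 29, so the finish is 29 days.
S lies on that path, so at 9 days the path becomes 34 days.
That remains the longest chain; total 34 days.

34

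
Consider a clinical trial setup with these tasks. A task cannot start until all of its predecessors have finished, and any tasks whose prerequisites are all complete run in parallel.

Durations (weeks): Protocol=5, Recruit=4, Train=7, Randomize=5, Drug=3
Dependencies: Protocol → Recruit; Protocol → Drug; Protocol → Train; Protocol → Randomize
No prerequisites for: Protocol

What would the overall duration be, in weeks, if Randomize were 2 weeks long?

As given, the longest chain is Protocol→Train = 5+7 = 12, so the finish is 12 weeks.
Randomize has 2 weeks of float (longest path through it is 10).
The critical path is still Protocol→Train; finish is now 12 weeks.

12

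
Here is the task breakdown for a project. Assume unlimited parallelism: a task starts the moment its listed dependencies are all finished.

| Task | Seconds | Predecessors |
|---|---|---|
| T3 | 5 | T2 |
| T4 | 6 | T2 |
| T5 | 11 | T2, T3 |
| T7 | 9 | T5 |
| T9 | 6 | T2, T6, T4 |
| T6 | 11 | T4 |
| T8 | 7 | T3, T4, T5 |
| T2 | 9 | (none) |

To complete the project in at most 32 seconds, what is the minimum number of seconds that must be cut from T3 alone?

Current finish: 34 seconds; target: 32.
T3 is on every critical path, so each second cut from T3 cuts the finish by one (this holds down to a finish of 32).
Need 34 − 32 = 2 seconds off T3 → T3 becomes 3 seconds, finish becomes 32.

2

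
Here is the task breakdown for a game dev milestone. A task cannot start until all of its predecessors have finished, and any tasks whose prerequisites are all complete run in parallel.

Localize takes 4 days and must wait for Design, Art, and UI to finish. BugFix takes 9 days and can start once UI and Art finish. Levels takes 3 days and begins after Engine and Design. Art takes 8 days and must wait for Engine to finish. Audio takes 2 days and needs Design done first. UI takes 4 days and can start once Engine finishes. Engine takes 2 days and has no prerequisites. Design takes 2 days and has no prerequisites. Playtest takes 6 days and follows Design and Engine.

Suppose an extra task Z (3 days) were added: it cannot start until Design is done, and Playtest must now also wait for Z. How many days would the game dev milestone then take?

19

Originally the game dev milestone takes 19 days.
With Z inserted, Playtest now waits for max(Design, Engine, Z).
New critical path: Engine→Art→BugFix = 2+8+9 = 19 ⇒ 19 days.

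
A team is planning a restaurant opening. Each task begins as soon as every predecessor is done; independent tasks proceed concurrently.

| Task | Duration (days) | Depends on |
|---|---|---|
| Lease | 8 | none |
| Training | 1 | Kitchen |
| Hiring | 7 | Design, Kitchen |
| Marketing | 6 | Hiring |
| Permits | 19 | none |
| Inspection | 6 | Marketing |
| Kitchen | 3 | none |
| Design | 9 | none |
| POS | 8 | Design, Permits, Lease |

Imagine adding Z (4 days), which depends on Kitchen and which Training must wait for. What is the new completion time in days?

Originally the schedule takes 28 days.
With Z inserted, Training now waits for max(Kitchen, Z).
New critical path: Design→Hiring→Marketing→Inspection = 9+7+6+6 = 28 ⇒ 28 days.

28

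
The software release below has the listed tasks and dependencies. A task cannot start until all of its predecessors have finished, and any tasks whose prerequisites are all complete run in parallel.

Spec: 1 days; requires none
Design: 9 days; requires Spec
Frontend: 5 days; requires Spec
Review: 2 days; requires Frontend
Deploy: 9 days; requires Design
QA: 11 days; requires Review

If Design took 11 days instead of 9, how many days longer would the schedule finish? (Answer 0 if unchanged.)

2

As given, the longest chain is Spec→Design→Deploy = 1+9+9 = 19, so the finish is 19 days.
Design lies on that path, so at 11 days the path becomes 21 days.
The critical path is still Spec→Design→Deploy; finish is now 21 days.
Change in finish: 21 − 19 = +2 days.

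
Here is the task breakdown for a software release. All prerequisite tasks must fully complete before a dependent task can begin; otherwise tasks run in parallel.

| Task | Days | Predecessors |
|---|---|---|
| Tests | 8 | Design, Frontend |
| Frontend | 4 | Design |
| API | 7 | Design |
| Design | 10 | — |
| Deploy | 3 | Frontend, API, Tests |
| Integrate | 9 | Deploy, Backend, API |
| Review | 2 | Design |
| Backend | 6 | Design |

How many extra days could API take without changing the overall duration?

Design→Frontend→Tests→Deploy→Integrate = 10+4+8+3+9 = 34 sets the makespan at 34 days.
Longest path through API: 29 days (earliest finish 17, latest finish 22).
Slack of API = 15 − 10 = 5 days.

5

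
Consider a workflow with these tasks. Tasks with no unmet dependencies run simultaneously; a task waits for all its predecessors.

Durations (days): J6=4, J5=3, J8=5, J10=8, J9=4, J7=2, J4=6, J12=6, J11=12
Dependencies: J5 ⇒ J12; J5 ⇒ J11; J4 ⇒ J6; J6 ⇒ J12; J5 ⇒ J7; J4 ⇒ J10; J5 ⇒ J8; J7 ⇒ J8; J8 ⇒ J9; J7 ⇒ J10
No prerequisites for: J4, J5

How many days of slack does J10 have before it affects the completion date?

Critical path: J4→J6→J12 = 6+4+6 = 16, so the finish is 16 days.
The longest chain containing J10 totals 14 days.
Float = 16 − 14 = 2.

2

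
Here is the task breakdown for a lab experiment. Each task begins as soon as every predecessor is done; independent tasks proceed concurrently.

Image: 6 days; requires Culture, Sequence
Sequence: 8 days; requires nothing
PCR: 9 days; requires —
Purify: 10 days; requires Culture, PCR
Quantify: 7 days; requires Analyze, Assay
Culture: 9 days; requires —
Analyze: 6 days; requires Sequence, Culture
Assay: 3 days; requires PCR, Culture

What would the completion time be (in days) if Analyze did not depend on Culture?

With the dependency in place, Culture→Analyze→Quantify = 9+6+7 = 22 sets the finish at 22 days.
Without Culture→Analyze, Analyze's earliest start moves from 9 to 8.
The longest chain is now Sequence→Analyze→Quantify = 8+6+7 = 21, so the job takes 21 days.

21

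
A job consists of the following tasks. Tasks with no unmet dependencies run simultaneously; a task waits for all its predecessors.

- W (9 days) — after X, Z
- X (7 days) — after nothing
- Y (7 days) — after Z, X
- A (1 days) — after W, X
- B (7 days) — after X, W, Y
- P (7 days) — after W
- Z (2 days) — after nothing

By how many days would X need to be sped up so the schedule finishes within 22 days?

Current finish: 23 days; target: 22.
X is on every critical path, so each day cut from X cuts the finish by one (this holds down to a finish of 18).
Need 23 − 22 = 1 day off X → X becomes 6 days, finish becomes 22.

1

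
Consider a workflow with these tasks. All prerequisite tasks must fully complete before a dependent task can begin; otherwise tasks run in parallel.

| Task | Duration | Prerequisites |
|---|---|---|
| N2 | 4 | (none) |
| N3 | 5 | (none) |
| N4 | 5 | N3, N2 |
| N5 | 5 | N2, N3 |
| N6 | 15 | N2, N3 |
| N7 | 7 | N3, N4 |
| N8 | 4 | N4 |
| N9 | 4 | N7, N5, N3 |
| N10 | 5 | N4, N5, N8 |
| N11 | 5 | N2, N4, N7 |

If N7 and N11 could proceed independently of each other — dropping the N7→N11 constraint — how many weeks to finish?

21

Before: longest chain N3→N4→N7→N11 = 5+5+7+5 = 22, finish 22.
Without N7→N11, N11's earliest start moves from 17 to 10.
The longest chain is now N3→N4→N7→N9 = 5+5+7+4 = 21, so the project takes 21 weeks.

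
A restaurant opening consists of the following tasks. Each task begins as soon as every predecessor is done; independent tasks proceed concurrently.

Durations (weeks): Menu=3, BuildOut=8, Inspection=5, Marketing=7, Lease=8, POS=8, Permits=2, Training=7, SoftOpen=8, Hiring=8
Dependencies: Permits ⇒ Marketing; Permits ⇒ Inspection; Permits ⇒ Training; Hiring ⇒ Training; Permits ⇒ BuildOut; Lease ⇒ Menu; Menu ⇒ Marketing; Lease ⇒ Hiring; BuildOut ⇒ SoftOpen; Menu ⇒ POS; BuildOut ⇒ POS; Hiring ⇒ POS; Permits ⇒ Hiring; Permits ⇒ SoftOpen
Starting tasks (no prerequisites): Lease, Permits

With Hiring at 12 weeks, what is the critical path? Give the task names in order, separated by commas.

The binding path is Lease→Hiring→POS = 8+8+8 = 24; finish at 24 weeks.
Hiring is on the critical path; changing it to 12 makes that path 28 weeks.
The critical path is still Lease→Hiring→POS; finish is now 28 weeks.

Lease, Hiring, POS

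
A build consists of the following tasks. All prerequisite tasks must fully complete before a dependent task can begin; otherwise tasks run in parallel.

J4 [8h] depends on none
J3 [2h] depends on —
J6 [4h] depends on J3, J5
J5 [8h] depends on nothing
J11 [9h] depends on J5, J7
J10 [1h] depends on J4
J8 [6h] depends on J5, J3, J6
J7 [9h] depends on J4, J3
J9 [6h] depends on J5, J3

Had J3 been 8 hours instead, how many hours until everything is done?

Critical path before the change: J4→J7→J11 = 8+9+9 = 26 giving 26 hours.
J3 has 6 hours of float (longest path through it is 20).
New critical path: J3→J7→J11 = 8+9+9 = 26 ⇒ 26 hours.

26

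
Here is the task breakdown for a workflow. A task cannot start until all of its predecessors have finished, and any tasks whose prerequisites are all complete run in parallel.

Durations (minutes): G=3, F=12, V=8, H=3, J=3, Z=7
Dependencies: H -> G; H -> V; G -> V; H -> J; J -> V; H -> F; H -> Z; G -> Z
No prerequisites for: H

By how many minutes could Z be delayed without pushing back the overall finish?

Critical path: H→F = 3+12 = 15, so the finish is 15 minutes.
Longest path through Z: 13 minutes (earliest finish 13, latest finish 15).
Float = 15 − 13 = 2.

2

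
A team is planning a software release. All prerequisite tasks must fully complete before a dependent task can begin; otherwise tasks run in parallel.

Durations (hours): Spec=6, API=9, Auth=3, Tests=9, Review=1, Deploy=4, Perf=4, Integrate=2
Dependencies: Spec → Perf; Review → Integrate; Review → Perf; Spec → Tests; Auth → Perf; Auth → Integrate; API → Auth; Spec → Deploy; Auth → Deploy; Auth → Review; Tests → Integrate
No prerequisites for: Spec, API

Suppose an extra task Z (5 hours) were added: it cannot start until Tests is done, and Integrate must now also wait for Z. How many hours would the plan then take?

22

Originally the plan takes 17 hours.
With Z inserted, Integrate now waits for max(Tests, Auth, Review, Z).
New critical path: Spec→Tests→Z→Integrate = 6+9+5+2 = 22 ⇒ 22 hours.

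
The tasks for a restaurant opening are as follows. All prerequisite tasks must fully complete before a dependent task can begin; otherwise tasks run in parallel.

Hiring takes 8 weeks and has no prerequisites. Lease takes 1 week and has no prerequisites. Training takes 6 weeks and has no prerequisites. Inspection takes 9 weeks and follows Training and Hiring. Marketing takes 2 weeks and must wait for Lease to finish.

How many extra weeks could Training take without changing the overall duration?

The longest chain is Hiring→Inspection = 8+9 = 17; overall finish 17 weeks.
Training finishes as early as 6 and must finish by 8.
Float = 17 − 15 = 2.

2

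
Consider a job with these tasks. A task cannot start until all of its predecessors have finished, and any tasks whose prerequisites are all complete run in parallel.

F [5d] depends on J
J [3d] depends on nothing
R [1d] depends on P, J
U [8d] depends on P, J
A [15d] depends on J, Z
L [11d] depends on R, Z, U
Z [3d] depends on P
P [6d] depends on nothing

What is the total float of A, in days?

Critical path: P→U→L = 6+8+11 = 25, so the finish is 25 days.
Longest path through A: 24 days (earliest finish 24, latest finish 25).
Float = 25 − 24 = 1.

1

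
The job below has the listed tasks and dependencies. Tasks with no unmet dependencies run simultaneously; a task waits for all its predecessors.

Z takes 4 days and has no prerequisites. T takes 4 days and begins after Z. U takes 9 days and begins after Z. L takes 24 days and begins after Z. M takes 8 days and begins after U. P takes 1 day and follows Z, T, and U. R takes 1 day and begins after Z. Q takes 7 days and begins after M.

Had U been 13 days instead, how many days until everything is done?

Actual critical path: Z→U→M→Q = 4+9+8+7 = 28 ⇒ 28 days.
Since U is critical, the +4 change carries straight to that chain (now 32 days).
That remains the longest chain; total 32 days.

32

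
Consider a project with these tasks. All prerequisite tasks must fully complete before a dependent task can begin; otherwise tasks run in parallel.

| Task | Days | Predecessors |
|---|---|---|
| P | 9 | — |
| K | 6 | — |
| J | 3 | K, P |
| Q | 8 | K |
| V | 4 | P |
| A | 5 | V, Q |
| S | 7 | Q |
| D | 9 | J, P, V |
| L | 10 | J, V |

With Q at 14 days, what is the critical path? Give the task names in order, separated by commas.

Baseline: P→V→L = 9+4+10 = 23 → 23 days.
Q is off the critical path — its longest chain is 21 days, giving 2 of slack.
New critical path: K→Q→S = 6+14+7 = 27 ⇒ 27 days.

K, Q, S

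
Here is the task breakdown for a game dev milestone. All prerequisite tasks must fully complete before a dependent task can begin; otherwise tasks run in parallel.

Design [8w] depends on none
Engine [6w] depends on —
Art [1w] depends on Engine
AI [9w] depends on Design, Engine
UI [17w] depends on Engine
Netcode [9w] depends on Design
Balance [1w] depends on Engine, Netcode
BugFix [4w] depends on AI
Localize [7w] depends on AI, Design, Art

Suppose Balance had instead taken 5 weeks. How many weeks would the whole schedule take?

Critical path before the change: Design→AI→Localize = 8+9+7 = 24 giving 24 weeks.
The longest path through Balance is only 18 weeks, so Balance has float 6.
The critical path is still Design→AI→Localize; finish is now 24 weeks.

24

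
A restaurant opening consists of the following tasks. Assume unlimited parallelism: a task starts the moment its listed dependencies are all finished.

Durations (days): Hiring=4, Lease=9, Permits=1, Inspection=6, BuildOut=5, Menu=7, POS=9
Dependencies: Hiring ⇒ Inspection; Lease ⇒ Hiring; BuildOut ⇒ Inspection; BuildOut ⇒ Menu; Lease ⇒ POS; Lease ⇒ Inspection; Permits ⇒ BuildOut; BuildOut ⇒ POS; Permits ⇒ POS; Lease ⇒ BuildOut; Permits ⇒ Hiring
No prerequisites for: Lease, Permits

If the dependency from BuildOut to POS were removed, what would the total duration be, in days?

With the dependency in place, Lease→BuildOut→POS = 9+5+9 = 23 sets the finish at 23 days.
Without BuildOut→POS, POS's earliest start moves from 14 to 9.
After: Lease→BuildOut→Menu = 9+5+7 = 21 → 21 days.

21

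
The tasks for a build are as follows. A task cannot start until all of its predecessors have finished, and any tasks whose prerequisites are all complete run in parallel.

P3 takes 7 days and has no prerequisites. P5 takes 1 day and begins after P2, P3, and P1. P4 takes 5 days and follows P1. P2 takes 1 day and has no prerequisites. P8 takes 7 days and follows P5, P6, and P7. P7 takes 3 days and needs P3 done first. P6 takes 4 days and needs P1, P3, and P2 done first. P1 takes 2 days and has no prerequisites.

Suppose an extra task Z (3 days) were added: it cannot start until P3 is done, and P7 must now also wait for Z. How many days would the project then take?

20

Originally the project takes 18 days.
With Z inserted, P7 now waits for max(P3, Z).
New critical path: P3→Z→P7→P8 = 7+3+3+7 = 20 ⇒ 20 days.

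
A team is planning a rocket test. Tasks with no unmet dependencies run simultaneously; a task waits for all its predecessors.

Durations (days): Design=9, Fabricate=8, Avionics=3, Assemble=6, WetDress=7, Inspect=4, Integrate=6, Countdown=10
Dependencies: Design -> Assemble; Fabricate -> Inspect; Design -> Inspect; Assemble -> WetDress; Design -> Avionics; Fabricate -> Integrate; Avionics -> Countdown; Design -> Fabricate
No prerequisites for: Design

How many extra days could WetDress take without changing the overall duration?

1

Design→Fabricate→Integrate = 9+8+6 = 23 sets the makespan at 23 days.
The longest chain containing WetDress totals 22 days.
So WetDress can slip 23 − 22 = 1 day.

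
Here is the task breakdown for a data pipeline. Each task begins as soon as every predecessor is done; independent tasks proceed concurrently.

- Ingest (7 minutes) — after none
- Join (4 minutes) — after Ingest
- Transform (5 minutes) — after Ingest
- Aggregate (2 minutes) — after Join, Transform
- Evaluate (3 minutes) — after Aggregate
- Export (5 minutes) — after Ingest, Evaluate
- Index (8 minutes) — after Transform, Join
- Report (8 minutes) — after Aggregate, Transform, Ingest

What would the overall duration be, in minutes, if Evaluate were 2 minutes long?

Critical path before the change: Ingest→Transform→Aggregate→Evaluate→Export = 7+5+2+3+5 = 22 giving 22 minutes.
Evaluate is on the critical path; changing it to 2 makes that path 21 minutes.
Now Ingest→Transform→Aggregate→Report = 7+5+2+8 = 22 is longest, so the finish becomes 22 minutes.

22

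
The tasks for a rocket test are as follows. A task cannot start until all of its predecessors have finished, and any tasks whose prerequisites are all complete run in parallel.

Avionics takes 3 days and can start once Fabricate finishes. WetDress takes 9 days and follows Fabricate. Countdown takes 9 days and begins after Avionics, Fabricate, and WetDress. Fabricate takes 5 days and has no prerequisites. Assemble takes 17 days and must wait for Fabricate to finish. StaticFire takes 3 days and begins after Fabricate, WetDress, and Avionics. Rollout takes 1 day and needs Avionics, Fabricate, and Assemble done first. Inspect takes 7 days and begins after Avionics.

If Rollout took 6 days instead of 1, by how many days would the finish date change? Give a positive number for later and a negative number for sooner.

5

As given, the longest chain is Fabricate→Assemble→Rollout = 5+17+1 = 23, so the finish is 23 days.
Rollout is on the critical path; changing it to 6 makes that path 28 days.
No other chain overtakes it, so the finish is 28 days.
Change in finish: 28 − 23 = +5 days.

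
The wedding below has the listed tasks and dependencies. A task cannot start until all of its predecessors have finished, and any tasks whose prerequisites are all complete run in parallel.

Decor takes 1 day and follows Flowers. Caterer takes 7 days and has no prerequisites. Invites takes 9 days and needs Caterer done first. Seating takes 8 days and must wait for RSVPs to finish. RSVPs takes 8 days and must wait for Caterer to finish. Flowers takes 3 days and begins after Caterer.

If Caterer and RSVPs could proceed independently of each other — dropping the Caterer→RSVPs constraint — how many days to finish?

16

Before: longest chain Caterer→RSVPs→Seating = 7+8+8 = 23, finish 23.
Without Caterer→RSVPs, RSVPs's earliest start moves from 7 to 0.
After: Caterer→Invites = 7+9 = 16 → 16 days.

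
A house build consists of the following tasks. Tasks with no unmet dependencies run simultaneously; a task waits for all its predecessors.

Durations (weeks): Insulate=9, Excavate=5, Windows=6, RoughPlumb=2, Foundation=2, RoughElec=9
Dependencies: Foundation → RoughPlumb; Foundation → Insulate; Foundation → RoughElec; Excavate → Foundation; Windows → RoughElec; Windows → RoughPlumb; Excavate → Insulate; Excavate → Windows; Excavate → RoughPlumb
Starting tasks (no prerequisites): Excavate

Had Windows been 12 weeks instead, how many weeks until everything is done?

Critical path before the change: Excavate→Windows→RoughElec = 5+6+9 = 20 giving 20 weeks.
Since Windows is critical, the +6 change carries straight to that chain (now 26 weeks).
That remains the longest chain; total 26 weeks.

26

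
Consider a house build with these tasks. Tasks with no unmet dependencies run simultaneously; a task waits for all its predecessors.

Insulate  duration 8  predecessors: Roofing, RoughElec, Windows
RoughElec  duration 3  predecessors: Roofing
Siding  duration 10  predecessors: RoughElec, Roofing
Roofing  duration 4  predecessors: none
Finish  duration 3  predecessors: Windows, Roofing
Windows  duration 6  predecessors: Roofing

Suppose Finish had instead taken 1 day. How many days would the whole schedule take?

18

As given, the longest chain is Roofing→Windows→Insulate = 4+6+8 = 18, so the finish is 18 days.
The longest path through Finish is only 13 days, so Finish has float 5.
No other chain overtakes it, so the finish is 18 days.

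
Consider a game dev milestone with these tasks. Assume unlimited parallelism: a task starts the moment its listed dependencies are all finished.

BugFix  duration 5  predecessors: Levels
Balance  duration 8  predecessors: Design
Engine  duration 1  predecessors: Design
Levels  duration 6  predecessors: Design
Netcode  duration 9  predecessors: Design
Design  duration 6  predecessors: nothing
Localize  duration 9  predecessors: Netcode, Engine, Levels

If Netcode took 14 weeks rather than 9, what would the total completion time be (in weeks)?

29

The binding path is Design→Netcode→Localize = 6+9+9 = 24; finish at 24 weeks.
Netcode is on the critical path; changing it to 14 makes that path 29 weeks.
That remains the longest chain; total 29 weeks.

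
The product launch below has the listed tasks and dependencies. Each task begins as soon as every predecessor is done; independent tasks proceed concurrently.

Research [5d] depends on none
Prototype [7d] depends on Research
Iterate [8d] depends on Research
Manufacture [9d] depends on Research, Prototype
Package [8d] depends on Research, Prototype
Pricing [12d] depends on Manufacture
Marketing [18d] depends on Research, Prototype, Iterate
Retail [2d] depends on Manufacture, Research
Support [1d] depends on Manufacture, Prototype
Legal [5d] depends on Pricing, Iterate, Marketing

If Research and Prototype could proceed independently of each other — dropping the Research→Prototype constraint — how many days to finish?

36

Original critical path: Research→Prototype→Manufacture→Pricing→Legal = 5+7+9+12+5 = 38 ⇒ 38 days.
Without Research→Prototype, Prototype's earliest start moves from 5 to 0.
The longest chain is now Research→Iterate→Marketing→Legal = 5+8+18+5 = 36, so the product launch takes 36 days.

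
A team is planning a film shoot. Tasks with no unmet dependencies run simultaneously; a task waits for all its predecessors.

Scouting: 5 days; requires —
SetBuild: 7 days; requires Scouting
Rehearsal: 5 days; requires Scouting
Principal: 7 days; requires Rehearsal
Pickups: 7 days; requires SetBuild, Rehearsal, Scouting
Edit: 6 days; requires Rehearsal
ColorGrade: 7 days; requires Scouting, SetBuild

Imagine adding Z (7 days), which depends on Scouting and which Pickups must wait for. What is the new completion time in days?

19

Originally the plan takes 19 days.
With Z inserted, Pickups now waits for max(SetBuild, Rehearsal, Scouting, Z).
New critical path: Scouting→Z→Pickups = 5+7+7 = 19 ⇒ 19 days.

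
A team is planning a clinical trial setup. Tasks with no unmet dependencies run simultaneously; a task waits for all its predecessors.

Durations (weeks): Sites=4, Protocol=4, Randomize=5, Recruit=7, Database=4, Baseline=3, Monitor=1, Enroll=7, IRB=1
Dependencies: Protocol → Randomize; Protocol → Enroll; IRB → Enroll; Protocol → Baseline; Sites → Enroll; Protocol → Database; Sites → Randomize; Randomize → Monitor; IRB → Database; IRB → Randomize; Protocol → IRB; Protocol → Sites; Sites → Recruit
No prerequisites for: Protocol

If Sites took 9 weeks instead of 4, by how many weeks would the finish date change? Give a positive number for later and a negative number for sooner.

The binding path is Protocol→Sites→Recruit = 4+4+7 = 15; finish at 15 weeks.
Sites is on the critical path; changing it to 9 makes that path 20 weeks.
That remains the longest chain; total 20 weeks.
Change in finish: 20 − 15 = +5 weeks.

5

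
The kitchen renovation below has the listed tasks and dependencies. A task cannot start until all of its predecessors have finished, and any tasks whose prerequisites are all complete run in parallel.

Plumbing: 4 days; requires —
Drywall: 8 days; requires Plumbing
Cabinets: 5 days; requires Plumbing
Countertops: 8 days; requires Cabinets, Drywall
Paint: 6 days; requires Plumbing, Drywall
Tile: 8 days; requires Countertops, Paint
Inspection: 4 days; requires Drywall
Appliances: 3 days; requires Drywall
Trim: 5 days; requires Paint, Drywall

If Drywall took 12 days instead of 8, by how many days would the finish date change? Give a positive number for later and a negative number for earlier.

4

As given, the longest chain is Plumbing→Drywall→Countertops→Tile = 4+8+8+8 = 28, so the finish is 28 days.
Since Drywall is critical, the +4 change carries straight to that chain (now 32 days).
No other chain overtakes it, so the finish is 32 days.
Change in finish: 32 − 28 = +4 days.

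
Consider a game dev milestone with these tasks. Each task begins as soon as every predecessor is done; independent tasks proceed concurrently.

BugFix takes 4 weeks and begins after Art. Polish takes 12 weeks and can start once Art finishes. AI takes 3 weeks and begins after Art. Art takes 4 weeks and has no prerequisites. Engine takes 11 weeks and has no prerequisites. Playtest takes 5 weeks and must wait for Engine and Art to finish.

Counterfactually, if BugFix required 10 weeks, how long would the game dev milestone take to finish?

16

Critical path before the change: Engine→Playtest = 11+5 = 16 giving 16 weeks.
The longest path through BugFix is only 8 weeks, so BugFix has float 8.
That remains the longest chain; total 16 weeks.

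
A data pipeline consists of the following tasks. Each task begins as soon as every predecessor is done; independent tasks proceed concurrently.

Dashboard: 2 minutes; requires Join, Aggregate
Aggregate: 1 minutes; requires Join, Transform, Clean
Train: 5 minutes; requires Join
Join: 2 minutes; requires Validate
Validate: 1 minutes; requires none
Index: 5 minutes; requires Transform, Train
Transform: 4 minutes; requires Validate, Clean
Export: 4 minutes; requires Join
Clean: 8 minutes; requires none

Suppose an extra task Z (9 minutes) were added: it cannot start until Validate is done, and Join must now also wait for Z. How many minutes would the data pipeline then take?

Originally the data pipeline takes 17 minutes.
With Z inserted, Join now waits for max(Validate, Z).
New critical path: Validate→Z→Join→Train→Index = 1+9+2+5+5 = 22 ⇒ 22 minutes.

22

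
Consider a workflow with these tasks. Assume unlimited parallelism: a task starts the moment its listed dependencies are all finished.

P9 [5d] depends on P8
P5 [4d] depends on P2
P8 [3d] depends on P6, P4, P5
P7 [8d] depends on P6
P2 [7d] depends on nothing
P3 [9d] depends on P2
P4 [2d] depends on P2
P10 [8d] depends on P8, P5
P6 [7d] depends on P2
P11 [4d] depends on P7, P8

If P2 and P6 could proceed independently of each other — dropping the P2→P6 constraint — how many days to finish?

Before: longest chain P2→P6→P7→P11 = 7+7+8+4 = 26, finish 26.
Without P2→P6, P6's earliest start moves from 7 to 0.
New critical path: P2→P5→P8→P10 = 7+4+3+8 = 22 ⇒ 22 days.

22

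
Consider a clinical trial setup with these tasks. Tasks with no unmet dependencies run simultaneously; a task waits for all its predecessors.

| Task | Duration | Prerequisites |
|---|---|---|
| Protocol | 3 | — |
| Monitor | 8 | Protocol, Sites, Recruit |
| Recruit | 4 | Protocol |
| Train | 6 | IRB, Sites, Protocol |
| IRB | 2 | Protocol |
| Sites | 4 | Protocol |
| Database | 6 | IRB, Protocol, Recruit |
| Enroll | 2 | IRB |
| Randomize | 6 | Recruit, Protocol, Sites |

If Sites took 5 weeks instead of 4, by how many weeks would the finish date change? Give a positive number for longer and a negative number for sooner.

1

The binding path is Protocol→Sites→Monitor = 3+4+8 = 15; finish at 15 weeks.
Since Sites is critical, the +1 change carries straight to that chain (now 16 weeks).
The critical path is still Protocol→Sites→Monitor; finish is now 16 weeks.
Change in finish: 16 − 15 = +1 weeks.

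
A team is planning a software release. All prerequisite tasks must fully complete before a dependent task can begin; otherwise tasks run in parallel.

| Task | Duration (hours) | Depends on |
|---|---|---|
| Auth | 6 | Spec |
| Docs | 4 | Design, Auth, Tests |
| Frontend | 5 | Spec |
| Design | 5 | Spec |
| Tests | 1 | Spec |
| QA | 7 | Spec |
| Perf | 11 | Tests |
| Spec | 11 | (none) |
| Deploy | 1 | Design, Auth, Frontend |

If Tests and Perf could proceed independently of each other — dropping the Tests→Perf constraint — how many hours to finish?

With the dependency in place, Spec→Tests→Perf = 11+1+11 = 23 sets the finish at 23 hours.
Without Tests→Perf, Perf's earliest start moves from 12 to 0.
The longest chain is now Spec→Auth→Docs = 11+6+4 = 21, so the job takes 21 hours.

21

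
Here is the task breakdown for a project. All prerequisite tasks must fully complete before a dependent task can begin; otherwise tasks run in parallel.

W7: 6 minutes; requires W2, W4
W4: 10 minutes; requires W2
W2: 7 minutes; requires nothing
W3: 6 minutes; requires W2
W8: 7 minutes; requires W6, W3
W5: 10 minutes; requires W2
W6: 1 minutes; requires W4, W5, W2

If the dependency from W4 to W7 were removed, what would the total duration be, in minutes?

25

Original critical path: W2→W4→W6→W8 = 7+10+1+7 = 25 ⇒ 25 minutes.
Without W4→W7, W7's earliest start moves from 17 to 7.
New critical path: W2→W4→W6→W8 = 7+10+1+7 = 25 ⇒ 25 minutes.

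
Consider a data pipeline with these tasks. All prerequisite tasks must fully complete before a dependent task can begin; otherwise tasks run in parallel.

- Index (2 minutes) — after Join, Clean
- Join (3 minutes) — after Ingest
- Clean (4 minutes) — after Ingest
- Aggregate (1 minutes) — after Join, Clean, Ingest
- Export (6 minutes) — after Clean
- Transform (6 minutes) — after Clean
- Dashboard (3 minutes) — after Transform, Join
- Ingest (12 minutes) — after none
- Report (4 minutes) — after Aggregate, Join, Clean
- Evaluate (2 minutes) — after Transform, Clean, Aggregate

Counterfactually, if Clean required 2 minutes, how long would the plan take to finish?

23

Actual critical path: Ingest→Clean→Transform→Dashboard = 12+4+6+3 = 25 ⇒ 25 minutes.
Clean is on the critical path; changing it to 2 makes that path 23 minutes.
The critical path is still Ingest→Clean→Transform→Dashboard; finish is now 23 minutes.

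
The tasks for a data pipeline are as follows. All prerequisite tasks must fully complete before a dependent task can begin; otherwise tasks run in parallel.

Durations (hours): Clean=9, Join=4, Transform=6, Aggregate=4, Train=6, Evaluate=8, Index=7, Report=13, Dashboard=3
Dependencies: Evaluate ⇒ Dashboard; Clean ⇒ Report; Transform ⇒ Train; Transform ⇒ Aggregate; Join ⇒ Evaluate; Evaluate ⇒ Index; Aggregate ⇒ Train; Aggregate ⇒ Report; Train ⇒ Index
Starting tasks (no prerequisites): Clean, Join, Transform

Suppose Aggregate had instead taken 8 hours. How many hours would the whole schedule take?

27

Baseline: Transform→Aggregate→Train→Index = 6+4+6+7 = 23 → 23 hours.
Aggregate is on the critical path; changing it to 8 makes that path 27 hours.
That remains the longest chain; total 27 hours.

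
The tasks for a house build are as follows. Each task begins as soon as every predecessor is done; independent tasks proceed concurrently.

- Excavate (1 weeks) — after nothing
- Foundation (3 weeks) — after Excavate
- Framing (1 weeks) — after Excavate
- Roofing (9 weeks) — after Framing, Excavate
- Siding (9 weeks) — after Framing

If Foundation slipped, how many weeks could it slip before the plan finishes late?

7

Excavate→Framing→Roofing = 1+1+9 = 11 sets the makespan at 11 weeks.
Foundation finishes as early as 4 and must finish by 11.
So Foundation can slip 11 − 4 = 7 weeks.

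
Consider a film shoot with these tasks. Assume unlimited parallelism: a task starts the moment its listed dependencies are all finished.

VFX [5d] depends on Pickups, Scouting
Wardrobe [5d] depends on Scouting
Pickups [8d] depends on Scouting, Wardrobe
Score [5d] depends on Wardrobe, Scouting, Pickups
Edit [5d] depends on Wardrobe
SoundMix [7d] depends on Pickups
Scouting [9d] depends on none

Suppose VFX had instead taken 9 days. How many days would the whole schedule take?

Actual critical path: Scouting→Wardrobe→Pickups→SoundMix = 9+5+8+7 = 29 ⇒ 29 days.
VFX is off the critical path — its longest chain is 27 days, giving 2 of slack.
New critical path: Scouting→Wardrobe→Pickups→VFX = 9+5+8+9 = 31 ⇒ 31 days.

31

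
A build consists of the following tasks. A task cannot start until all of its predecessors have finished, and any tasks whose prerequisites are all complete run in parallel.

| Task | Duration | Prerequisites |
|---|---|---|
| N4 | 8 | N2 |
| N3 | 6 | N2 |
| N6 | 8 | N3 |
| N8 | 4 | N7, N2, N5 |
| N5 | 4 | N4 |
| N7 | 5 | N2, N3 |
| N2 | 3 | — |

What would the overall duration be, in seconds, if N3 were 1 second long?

19

Actual critical path: N2→N4→N5→N8 = 3+8+4+4 = 19 ⇒ 19 seconds.
N3 is off the critical path — its longest chain is 18 seconds, giving 1 of slack.
The critical path is still N2→N4→N5→N8; finish is now 19 seconds.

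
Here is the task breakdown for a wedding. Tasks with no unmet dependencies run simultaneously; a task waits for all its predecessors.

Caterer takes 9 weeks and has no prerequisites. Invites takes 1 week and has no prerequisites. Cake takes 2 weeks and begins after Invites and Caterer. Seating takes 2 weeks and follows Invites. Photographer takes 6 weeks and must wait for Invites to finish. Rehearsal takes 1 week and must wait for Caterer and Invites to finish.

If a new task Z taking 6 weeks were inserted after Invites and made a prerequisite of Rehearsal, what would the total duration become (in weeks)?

11

Originally the wedding takes 11 weeks.
With Z inserted, Rehearsal now waits for max(Caterer, Invites, Z).
New critical path: Caterer→Cake = 9+2 = 11 ⇒ 11 weeks.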